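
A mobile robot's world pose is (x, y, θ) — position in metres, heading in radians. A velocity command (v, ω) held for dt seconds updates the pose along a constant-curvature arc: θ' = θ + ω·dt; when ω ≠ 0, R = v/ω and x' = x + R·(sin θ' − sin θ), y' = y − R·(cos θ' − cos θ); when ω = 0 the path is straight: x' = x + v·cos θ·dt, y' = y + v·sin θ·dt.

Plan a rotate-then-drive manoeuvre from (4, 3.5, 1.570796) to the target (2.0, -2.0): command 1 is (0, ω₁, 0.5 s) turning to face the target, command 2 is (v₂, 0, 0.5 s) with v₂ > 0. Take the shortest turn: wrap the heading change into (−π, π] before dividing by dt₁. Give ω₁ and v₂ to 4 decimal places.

ω₁ = 5.5856, v₂ = 11.7047

heading to target = atan2(-2−3.5, 2−4) = -1.9196
Δθ = wrap(-1.9196 − 1.5708) = 2.7928; ω₁ = Δθ/dt₁ = 5.5856
distance = √((2−4)² + (-2−3.5)²) = 5.8523; v₂ = distance/dt₂ = 11.7047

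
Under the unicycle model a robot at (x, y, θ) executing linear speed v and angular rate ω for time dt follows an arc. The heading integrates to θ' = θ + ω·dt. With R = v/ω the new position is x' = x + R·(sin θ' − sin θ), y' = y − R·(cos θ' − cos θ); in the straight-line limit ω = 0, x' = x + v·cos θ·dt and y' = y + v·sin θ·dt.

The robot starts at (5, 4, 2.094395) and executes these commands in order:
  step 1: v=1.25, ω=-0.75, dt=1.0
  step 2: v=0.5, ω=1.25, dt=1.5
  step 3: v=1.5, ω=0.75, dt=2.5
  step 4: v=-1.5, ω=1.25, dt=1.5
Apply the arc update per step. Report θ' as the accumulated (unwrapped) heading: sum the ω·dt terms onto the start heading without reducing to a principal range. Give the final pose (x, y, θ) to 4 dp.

(0.8241, 3.4376, 6.9694)

step 1: θ'=1.3444 (R=-1.6667) → pose (4.8192, 5.2075, 1.3444)
step 2: θ'=3.2194 (R=0.4000) → pose (4.3984, 5.6960, 3.2194)
step 3: θ'=5.0944 (R=2.0000) → pose (2.6980, 2.9565, 5.0944)
step 4: θ'=6.9694 (R=-1.2000) → pose (0.8241, 3.4376, 6.9694)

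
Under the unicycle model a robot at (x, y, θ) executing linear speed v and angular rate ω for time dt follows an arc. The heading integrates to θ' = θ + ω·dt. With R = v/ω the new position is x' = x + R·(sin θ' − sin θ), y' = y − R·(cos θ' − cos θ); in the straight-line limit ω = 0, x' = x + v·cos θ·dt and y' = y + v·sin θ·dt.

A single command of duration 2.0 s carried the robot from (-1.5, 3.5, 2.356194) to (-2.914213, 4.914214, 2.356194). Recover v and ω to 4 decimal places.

Δθ = 2.356194 − 2.356194 = 0.000000
ω = Δθ/dt = 0.000000/2.0 = 0.0000
ω = 0 → v = (Δx·cos θ + Δy·sin θ)/dt = 1.0000

v = 1.0000, ω = 0.0000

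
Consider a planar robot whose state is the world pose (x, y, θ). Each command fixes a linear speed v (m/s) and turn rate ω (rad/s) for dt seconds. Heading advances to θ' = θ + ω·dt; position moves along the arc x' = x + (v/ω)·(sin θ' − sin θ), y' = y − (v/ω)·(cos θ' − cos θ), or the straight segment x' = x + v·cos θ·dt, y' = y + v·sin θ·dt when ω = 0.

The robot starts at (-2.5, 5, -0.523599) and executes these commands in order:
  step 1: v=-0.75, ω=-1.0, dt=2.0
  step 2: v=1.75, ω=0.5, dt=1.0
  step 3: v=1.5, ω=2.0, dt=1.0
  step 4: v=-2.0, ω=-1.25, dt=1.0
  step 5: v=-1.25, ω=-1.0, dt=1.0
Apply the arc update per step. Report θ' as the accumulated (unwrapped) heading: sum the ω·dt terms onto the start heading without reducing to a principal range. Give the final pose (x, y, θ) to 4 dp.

step 1: θ'=-2.5236 (R=0.7500) → pose (-2.5596, 6.2608, -2.5236)
step 2: θ'=-2.0236 (R=3.5000) → pose (-3.6789, 4.9394, -2.0236)
step 3: θ'=-0.0236 (R=0.7500) → pose (-3.0222, 3.8615, -0.0236)
step 4: θ'=-1.2736 (R=1.6000) → pose (-4.5143, 4.9925, -1.2736)
step 5: θ'=-2.2736 (R=1.2500) → pose (-4.2729, 6.1665, -2.2736)

(-4.2729, 6.1665, -2.2736)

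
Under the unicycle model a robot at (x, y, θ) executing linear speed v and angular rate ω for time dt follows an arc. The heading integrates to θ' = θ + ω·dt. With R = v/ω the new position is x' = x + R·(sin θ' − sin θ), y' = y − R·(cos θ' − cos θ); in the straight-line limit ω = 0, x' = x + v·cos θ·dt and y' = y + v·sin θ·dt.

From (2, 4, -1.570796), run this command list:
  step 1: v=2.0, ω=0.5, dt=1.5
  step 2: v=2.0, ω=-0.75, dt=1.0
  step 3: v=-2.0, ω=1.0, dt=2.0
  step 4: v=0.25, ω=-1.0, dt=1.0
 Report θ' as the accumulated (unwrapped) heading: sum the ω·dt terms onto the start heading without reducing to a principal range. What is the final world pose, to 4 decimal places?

(1.1956, 1.2574, -0.5708)

step 1: θ'=-0.8208 (R=4.0000) → pose (3.0732, 1.2734, -0.8208)
step 2: θ'=-1.5708 (R=-2.6667) → pose (3.7887, -0.5443, -1.5708)
step 3: θ'=0.4292 (R=-2.0000) → pose (0.9564, 1.2743, 0.4292)
step 4: θ'=-0.5708 (R=-0.2500) → pose (1.1956, 1.2574, -0.5708)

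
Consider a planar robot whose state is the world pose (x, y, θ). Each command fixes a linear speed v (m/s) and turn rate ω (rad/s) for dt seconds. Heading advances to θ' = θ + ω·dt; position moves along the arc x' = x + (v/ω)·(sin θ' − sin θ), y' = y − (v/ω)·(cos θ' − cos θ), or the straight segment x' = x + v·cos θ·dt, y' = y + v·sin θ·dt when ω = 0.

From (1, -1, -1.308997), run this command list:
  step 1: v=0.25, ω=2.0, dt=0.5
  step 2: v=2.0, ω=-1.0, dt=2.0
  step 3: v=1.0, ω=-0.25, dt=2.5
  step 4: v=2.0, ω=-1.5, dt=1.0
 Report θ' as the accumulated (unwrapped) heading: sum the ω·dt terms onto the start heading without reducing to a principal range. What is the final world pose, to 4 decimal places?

(-1.7372, -4.6219, -4.4340)

step 1: θ'=-0.3090 (R=0.1250) → pose (1.0827, -1.0867, -0.3090)
step 2: θ'=-2.3090 (R=-2.0000) → pose (1.9539, -4.3379, -2.3090)
step 3: θ'=-2.9340 (R=-4.0000) → pose (-0.1804, -5.5602, -2.9340)
step 4: θ'=-4.4340 (R=-1.3333) → pose (-1.7372, -4.6219, -4.4340)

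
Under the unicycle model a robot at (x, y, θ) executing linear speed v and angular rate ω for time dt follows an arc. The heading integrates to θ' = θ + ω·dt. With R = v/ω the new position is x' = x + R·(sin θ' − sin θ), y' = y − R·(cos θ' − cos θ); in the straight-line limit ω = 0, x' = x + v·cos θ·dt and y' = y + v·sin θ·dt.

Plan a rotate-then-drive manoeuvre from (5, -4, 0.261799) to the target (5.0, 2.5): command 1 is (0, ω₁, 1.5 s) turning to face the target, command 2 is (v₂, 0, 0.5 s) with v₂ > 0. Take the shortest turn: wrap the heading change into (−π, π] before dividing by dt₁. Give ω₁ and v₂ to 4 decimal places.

ω₁ = 0.8727, v₂ = 13.0000

heading to target = atan2(2.5−-4, 5−5) = 1.5708
Δθ = wrap(1.5708 − 0.2618) = 1.3090; ω₁ = Δθ/dt₁ = 0.8727
distance = √((5−5)² + (2.5−-4)²) = 6.5000; v₂ = distance/dt₂ = 13.0000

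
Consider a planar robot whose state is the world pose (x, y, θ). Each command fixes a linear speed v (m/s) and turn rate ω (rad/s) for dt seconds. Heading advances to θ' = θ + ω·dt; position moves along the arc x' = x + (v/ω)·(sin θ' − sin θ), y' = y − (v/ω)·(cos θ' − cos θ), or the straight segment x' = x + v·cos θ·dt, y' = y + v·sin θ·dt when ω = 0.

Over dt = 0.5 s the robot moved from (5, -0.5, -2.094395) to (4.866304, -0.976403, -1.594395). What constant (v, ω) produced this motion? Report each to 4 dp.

Δθ = -1.594395 − -2.094395 = 0.500000
ω = Δθ/dt = 0.500000/0.5 = 1.0000
R = −Δy/(cos θ' − cos θ) = 1.0000
v = R·ω = 1.0000·1.0000 = 1.0000

v = 1.0000, ω = 1.0000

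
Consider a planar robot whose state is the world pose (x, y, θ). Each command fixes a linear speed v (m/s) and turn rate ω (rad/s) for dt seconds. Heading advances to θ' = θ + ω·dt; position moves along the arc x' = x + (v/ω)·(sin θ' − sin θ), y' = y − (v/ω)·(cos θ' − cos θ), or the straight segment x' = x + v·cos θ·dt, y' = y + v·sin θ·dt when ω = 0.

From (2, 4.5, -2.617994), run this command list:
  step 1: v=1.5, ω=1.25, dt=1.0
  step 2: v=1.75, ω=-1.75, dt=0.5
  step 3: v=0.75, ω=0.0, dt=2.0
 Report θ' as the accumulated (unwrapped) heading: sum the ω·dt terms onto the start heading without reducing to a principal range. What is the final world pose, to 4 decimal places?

step 1: θ'=-1.3680 (R=1.2000) → pose (1.4246, 3.2191, -1.3680)
step 2: θ'=-2.2430 (R=-1.0000) → pose (1.2275, 2.3949, -2.2430)
step 3: θ'=-2.2430 (straight) → pose (0.2935, 1.2213, -2.2430)

(0.2935, 1.2213, -2.2430)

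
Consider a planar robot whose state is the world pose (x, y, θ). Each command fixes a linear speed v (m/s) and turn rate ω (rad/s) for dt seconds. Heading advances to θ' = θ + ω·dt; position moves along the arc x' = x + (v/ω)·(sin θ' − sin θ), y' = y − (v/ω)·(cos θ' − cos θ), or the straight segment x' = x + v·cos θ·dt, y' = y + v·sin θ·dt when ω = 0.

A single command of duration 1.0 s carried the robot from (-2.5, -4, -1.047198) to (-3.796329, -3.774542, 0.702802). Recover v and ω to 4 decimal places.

Δθ = 0.702802 − -1.047198 = 1.750000
ω = Δθ/dt = 1.750000/1.0 = 1.7500
R = Δx/(sin θ' − sin θ) = -0.8571
v = R·ω = -0.8571·1.7500 = -1.5000

v = -1.5000, ω = 1.7500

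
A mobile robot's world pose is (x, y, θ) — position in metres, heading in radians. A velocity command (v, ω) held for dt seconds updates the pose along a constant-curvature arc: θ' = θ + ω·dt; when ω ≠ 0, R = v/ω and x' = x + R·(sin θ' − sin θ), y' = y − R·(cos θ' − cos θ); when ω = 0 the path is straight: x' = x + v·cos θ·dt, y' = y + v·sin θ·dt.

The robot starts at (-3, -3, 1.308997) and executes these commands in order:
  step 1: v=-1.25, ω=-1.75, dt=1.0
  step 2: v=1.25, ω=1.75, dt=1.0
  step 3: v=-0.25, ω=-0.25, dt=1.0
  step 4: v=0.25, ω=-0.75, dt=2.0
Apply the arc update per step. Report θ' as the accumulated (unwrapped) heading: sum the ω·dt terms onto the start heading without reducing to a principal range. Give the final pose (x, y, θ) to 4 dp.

(-2.6612, -3.0927, -0.4410)

step 1: θ'=-0.4410 (R=0.7143) → pose (-3.9948, -3.4611, -0.4410)
step 2: θ'=1.3090 (R=0.7143) → pose (-3.0000, -3.0000, 1.3090)
step 3: θ'=1.0590 (R=1.0000) → pose (-3.0941, -3.2309, 1.0590)
step 4: θ'=-0.4410 (R=-0.3333) → pose (-2.6612, -3.0927, -0.4410)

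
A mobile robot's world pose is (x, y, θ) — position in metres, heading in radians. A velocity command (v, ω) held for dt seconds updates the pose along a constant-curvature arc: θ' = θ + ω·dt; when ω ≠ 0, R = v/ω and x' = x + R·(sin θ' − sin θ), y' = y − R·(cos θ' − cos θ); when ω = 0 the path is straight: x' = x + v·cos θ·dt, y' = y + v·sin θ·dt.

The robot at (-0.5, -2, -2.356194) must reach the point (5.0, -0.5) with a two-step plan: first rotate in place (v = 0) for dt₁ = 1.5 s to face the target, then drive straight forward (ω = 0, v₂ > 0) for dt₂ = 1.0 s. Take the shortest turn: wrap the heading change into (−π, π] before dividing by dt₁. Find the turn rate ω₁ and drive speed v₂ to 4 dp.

ω₁ = 1.7483, v₂ = 5.7009

heading to target = atan2(-0.5−-2, 5−-0.5) = 0.2663
Δθ = wrap(0.2663 − -2.3562) = 2.6224; ω₁ = Δθ/dt₁ = 1.7483
distance = √((5−-0.5)² + (-0.5−-2)²) = 5.7009; v₂ = distance/dt₂ = 5.7009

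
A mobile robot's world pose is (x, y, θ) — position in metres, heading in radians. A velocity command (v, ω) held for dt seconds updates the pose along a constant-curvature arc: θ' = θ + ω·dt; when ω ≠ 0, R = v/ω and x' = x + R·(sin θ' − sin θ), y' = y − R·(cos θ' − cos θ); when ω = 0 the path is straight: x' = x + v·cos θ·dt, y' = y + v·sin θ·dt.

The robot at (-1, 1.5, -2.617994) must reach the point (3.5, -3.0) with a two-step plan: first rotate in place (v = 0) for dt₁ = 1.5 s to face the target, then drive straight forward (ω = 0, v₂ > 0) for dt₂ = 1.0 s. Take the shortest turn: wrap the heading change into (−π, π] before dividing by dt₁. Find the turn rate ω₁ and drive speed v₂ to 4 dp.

heading to target = atan2(-3−1.5, 3.5−-1) = -0.7854
Δθ = wrap(-0.7854 − -2.6180) = 1.8326; ω₁ = Δθ/dt₁ = 1.2217
distance = √((3.5−-1)² + (-3−1.5)²) = 6.3640; v₂ = distance/dt₂ = 6.3640

ω₁ = 1.2217, v₂ = 6.3640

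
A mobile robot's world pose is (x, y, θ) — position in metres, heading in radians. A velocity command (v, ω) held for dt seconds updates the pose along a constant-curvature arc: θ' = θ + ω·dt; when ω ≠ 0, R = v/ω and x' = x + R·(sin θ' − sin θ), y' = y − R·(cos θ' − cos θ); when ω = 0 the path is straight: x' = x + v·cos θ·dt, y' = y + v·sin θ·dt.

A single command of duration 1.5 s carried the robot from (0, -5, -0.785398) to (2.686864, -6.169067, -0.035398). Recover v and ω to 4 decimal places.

v = 2.0000, ω = 0.5000

Δθ = -0.035398 − -0.785398 = 0.750000
ω = Δθ/dt = 0.750000/1.5 = 0.5000
R = Δx/(sin θ' − sin θ) = 4.0000
v = R·ω = 4.0000·0.5000 = 2.0000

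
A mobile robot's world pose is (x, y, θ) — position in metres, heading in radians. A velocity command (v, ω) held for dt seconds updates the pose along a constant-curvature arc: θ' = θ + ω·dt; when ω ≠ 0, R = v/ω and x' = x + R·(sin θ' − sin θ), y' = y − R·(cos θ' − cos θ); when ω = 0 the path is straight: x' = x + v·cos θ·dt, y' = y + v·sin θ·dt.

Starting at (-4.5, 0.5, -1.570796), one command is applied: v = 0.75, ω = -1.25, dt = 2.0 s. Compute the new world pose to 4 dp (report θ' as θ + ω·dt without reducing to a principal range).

(-5.5807, 0.1409, -4.0708)

θ' = -1.5708 + -1.25·2.0 = -4.0708
R = v/ω = 0.75/-1.25 = -0.6000
x' = -4.5 + -0.6000·(sin -4.0708 − sin -1.5708) = -5.5807
y' = 0.5 − -0.6000·(cos -4.0708 − cos -1.5708) = 0.1409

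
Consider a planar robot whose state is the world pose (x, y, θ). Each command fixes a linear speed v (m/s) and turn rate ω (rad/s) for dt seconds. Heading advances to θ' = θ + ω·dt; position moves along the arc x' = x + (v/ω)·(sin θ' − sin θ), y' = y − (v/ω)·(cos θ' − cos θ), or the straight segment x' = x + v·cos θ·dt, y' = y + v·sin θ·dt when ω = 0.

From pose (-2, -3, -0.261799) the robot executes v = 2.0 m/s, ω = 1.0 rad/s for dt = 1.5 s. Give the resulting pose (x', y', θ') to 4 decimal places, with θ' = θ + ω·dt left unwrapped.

(0.4080, -1.7211, 1.2382)

θ' = -0.2618 + 1.0·1.5 = 1.2382
R = v/ω = 2.0/1.0 = 2.0000
x' = -2 + 2.0000·(sin 1.2382 − sin -0.2618) = 0.4080
y' = -3 − 2.0000·(cos 1.2382 − cos -0.2618) = -1.7211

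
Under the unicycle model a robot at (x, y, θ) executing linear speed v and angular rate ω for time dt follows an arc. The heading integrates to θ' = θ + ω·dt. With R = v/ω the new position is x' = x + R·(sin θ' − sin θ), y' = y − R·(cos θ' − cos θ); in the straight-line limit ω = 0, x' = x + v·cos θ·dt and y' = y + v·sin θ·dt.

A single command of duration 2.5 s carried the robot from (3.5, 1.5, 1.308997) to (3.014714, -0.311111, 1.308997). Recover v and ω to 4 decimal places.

Δθ = 1.308997 − 1.308997 = 0.000000
ω = Δθ/dt = 0.000000/2.5 = 0.0000
ω = 0 → v = (Δx·cos θ + Δy·sin θ)/dt = -0.7500

v = -0.7500, ω = 0.0000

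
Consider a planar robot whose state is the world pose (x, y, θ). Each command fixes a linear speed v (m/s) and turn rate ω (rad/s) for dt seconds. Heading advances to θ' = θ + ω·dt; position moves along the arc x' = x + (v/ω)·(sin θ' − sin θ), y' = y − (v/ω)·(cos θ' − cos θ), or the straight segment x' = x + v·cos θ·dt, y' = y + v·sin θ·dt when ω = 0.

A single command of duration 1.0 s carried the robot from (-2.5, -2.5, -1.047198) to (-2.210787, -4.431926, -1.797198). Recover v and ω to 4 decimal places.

v = 2.0000, ω = -0.7500

Δθ = -1.797198 − -1.047198 = -0.750000
ω = Δθ/dt = -0.750000/1.0 = -0.7500
R = −Δy/(cos θ' − cos θ) = -2.6667
v = R·ω = -2.6667·-0.7500 = 2.0000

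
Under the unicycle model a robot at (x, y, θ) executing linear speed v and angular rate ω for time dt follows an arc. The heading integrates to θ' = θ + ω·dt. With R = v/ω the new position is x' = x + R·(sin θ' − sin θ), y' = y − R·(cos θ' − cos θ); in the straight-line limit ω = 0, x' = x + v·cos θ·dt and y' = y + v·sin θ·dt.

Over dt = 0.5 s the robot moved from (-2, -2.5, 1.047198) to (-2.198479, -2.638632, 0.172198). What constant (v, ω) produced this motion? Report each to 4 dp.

Δθ = 0.172198 − 1.047198 = -0.875000
ω = Δθ/dt = -0.875000/0.5 = -1.7500
R = Δx/(sin θ' − sin θ) = 0.2857
v = R·ω = 0.2857·-1.7500 = -0.5000

v = -0.5000, ω = -1.7500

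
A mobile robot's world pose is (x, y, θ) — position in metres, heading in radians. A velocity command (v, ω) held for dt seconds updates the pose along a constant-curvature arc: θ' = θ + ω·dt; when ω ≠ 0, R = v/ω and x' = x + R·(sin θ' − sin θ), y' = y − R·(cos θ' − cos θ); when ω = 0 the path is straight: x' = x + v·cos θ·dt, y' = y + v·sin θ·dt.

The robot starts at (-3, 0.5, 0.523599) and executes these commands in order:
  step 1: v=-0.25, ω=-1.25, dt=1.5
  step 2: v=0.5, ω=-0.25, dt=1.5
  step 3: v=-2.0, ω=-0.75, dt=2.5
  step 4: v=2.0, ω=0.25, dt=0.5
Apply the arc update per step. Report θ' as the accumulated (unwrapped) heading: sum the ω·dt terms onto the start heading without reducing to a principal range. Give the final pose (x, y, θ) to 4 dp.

(-0.3751, 2.2476, -3.4764)

step 1: θ'=-1.3514 (R=0.2000) → pose (-3.2952, 0.6297, -1.3514)
step 2: θ'=-1.7264 (R=-2.0000) → pose (-3.2714, -0.1156, -1.7264)
step 3: θ'=-3.6014 (R=2.6667) → pose (0.5464, 1.8609, -3.6014)
step 4: θ'=-3.4764 (R=8.0000) → pose (-0.3751, 2.2476, -3.4764)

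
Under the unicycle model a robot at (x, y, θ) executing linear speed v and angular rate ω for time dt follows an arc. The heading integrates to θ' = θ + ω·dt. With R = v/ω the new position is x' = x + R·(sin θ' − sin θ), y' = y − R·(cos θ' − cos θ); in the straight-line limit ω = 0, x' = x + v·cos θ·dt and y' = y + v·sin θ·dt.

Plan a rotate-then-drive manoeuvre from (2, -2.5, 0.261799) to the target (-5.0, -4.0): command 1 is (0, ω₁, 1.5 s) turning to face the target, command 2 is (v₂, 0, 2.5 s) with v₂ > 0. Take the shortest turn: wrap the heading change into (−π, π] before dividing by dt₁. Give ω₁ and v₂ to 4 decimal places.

heading to target = atan2(-4−-2.5, -5−2) = -2.9305
Δθ = wrap(-2.9305 − 0.2618) = 3.0909; ω₁ = Δθ/dt₁ = 2.0606
distance = √((-5−2)² + (-4−-2.5)²) = 7.1589; v₂ = distance/dt₂ = 2.8636

ω₁ = 2.0606, v₂ = 2.8636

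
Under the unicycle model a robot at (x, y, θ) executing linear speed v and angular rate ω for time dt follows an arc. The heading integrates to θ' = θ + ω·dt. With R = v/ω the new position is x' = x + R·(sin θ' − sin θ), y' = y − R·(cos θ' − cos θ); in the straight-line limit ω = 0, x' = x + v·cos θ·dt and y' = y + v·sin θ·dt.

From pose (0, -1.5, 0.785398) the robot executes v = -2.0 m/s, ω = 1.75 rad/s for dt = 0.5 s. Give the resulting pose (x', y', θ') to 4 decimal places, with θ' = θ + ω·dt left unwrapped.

θ' = 0.7854 + 1.75·0.5 = 1.6604
R = v/ω = -2.0/1.75 = -1.1429
x' = 0 + -1.1429·(sin 1.6604 − sin 0.7854) = -0.3302
y' = -1.5 − -1.1429·(cos 1.6604 − cos 0.7854) = -2.4104

(-0.3302, -2.4104, 1.6604)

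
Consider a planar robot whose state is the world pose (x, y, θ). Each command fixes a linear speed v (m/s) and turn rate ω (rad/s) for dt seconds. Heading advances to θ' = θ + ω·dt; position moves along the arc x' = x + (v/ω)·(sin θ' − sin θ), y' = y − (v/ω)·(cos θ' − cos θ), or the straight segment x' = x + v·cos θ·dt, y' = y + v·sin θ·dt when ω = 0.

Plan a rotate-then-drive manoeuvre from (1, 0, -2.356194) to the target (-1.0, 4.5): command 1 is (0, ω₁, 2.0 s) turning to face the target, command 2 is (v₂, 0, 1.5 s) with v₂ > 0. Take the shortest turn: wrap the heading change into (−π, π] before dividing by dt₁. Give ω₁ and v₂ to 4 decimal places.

heading to target = atan2(4.5−0, -1−1) = 1.9890
Δθ = wrap(1.9890 − -2.3562) = -1.9380; ω₁ = Δθ/dt₁ = -0.9690
distance = √((-1−1)² + (4.5−0)²) = 4.9244; v₂ = distance/dt₂ = 3.2830

ω₁ = -0.9690, v₂ = 3.2830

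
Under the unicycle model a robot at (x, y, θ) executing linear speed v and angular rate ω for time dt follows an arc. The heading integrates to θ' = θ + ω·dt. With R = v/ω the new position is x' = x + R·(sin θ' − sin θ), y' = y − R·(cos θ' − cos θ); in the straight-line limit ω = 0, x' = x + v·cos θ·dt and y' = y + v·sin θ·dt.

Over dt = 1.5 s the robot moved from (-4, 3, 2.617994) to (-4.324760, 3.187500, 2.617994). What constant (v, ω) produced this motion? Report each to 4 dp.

Δθ = 2.617994 − 2.617994 = 0.000000
ω = Δθ/dt = 0.000000/1.5 = 0.0000
ω = 0 → v = (Δx·cos θ + Δy·sin θ)/dt = 0.2500

v = 0.2500, ω = 0.0000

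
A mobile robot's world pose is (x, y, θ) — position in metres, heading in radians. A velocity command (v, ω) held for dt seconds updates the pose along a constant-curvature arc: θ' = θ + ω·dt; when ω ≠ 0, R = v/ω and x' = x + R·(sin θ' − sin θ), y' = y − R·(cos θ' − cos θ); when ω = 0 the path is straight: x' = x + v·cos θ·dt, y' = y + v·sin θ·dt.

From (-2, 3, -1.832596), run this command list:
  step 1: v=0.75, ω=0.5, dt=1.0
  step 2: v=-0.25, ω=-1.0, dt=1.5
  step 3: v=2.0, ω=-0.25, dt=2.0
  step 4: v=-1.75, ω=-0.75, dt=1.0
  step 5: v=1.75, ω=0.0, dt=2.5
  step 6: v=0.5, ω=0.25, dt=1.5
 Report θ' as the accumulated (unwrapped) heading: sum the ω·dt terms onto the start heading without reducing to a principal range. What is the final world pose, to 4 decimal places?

step 1: θ'=-1.3326 (R=1.5000) → pose (-2.0088, 2.2578, -1.3326)
step 2: θ'=-2.8326 (R=0.2500) → pose (-1.8418, 2.5550, -2.8326)
step 3: θ'=-3.3326 (R=-8.0000) → pose (-5.7934, 2.3216, -3.3326)
step 4: θ'=-4.0826 (R=2.3333) → pose (-4.3507, 1.4050, -4.0826)
step 5: θ'=-4.0826 (straight) → pose (-6.9275, 4.9406, -4.0826)
step 6: θ'=-3.7076 (R=2.0000) → pose (-7.4713, 5.4508, -3.7076)

(-7.4713, 5.4508, -3.7076)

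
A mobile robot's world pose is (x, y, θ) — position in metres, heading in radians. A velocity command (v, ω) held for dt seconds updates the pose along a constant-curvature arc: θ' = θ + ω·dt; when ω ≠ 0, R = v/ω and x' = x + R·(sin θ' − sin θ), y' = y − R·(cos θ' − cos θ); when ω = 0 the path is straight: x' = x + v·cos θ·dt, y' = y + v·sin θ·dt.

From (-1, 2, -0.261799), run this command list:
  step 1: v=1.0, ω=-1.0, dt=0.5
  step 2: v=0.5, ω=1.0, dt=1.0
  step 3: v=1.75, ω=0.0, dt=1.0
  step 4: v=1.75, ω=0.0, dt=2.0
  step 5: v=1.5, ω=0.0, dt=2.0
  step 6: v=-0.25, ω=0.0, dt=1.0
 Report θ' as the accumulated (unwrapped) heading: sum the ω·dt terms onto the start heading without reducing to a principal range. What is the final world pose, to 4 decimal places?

(7.6686, 3.5212, 0.2382)

step 1: θ'=-0.7618 (R=-1.0000) → pose (-0.5686, 1.7577, -0.7618)
step 2: θ'=0.2382 (R=0.5000) → pose (-0.1055, 1.6336, 0.2382)
step 3: θ'=0.2382 (straight) → pose (1.5951, 2.0465, 0.2382)
step 4: θ'=0.2382 (straight) → pose (4.9963, 2.8723, 0.2382)
step 5: θ'=0.2382 (straight) → pose (7.9115, 3.5802, 0.2382)
step 6: θ'=0.2382 (straight) → pose (7.6686, 3.5212, 0.2382)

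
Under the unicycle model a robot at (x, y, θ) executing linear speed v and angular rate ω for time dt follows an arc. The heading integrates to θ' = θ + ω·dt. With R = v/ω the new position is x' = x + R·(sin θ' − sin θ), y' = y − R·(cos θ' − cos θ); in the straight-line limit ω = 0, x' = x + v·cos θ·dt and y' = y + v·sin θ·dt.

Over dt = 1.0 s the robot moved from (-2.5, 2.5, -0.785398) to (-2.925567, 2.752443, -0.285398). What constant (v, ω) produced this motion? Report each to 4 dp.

v = -0.5000, ω = 0.5000

Δθ = -0.285398 − -0.785398 = 0.500000
ω = Δθ/dt = 0.500000/1.0 = 0.5000
R = Δx/(sin θ' − sin θ) = -1.0000
v = R·ω = -1.0000·0.5000 = -0.5000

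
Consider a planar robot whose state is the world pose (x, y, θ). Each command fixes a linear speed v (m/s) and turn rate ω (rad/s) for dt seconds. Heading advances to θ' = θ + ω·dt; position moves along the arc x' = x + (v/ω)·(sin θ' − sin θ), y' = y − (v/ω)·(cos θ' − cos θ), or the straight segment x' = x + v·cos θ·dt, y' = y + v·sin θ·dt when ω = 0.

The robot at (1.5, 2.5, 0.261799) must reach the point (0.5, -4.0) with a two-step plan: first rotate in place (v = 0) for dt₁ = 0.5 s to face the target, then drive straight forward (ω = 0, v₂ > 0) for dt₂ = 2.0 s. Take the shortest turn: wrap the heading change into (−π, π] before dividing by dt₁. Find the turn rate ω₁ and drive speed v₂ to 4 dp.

heading to target = atan2(-4−2.5, 0.5−1.5) = -1.7234
Δθ = wrap(-1.7234 − 0.2618) = -1.9852; ω₁ = Δθ/dt₁ = -3.9705
distance = √((0.5−1.5)² + (-4−2.5)²) = 6.5765; v₂ = distance/dt₂ = 3.2882

ω₁ = -3.9705, v₂ = 3.2882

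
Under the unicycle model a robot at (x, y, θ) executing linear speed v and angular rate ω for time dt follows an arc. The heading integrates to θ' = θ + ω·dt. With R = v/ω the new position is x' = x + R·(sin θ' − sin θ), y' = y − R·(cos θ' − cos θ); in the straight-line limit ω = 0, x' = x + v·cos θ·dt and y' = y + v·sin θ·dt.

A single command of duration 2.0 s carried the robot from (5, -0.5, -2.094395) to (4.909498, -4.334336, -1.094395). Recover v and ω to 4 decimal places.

v = 2.0000, ω = 0.5000

Δθ = -1.094395 − -2.094395 = 1.000000
ω = Δθ/dt = 1.000000/2.0 = 0.5000
R = −Δy/(cos θ' − cos θ) = 4.0000
v = R·ω = 4.0000·0.5000 = 2.0000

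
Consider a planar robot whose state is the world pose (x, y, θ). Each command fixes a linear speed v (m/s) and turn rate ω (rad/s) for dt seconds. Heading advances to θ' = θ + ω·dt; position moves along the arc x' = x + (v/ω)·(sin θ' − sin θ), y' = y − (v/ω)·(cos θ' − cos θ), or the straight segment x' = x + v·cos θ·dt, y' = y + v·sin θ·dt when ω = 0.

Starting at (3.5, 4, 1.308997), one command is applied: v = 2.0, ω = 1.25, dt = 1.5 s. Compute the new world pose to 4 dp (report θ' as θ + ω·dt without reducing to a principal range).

(1.8867, 6.0127, 3.1840)

θ' = 1.3090 + 1.25·1.5 = 3.1840
R = v/ω = 2.0/1.25 = 1.6000
x' = 3.5 + 1.6000·(sin 3.1840 − sin 1.3090) = 1.8867
y' = 4 − 1.6000·(cos 3.1840 − cos 1.3090) = 6.0127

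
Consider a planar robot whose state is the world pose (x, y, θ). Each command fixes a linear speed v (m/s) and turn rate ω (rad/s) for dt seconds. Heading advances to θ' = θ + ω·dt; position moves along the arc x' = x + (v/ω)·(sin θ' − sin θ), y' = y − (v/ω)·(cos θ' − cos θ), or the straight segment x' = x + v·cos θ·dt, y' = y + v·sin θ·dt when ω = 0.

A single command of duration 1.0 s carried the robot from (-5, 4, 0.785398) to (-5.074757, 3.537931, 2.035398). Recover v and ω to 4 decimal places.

v = -0.5000, ω = 1.2500

Δθ = 2.035398 − 0.785398 = 1.250000
ω = Δθ/dt = 1.250000/1.0 = 1.2500
R = −Δy/(cos θ' − cos θ) = -0.4000
v = R·ω = -0.4000·1.2500 = -0.5000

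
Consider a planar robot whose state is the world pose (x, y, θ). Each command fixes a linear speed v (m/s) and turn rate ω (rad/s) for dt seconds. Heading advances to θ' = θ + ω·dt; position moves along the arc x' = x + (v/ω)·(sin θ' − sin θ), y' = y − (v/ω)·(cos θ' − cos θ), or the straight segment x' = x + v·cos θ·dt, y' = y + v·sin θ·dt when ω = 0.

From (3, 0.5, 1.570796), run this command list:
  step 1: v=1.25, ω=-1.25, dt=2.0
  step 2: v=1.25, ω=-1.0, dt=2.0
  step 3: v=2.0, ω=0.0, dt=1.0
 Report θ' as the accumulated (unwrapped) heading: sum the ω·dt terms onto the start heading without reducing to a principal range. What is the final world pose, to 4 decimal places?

(2.1081, -1.2931, -2.9292)

step 1: θ'=-0.9292 (R=-1.0000) → pose (4.8011, 1.0985, -0.9292)
step 2: θ'=-2.9292 (R=-1.2500) → pose (4.0632, -0.8715, -2.9292)
step 3: θ'=-2.9292 (straight) → pose (2.1081, -1.2931, -2.9292)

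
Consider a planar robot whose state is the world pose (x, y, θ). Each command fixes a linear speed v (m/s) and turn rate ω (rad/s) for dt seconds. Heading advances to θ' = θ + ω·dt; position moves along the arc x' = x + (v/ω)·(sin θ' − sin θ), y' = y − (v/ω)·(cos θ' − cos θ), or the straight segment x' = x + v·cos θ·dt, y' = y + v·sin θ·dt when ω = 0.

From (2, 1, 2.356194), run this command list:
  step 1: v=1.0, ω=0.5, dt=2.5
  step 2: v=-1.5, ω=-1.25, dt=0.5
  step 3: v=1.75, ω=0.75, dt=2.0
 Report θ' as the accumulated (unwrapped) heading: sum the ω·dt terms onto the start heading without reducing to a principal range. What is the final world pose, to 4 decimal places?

step 1: θ'=3.6062 (R=2.0000) → pose (-0.3103, 1.3738, 3.6062)
step 2: θ'=2.9812 (R=1.2000) → pose (0.4190, 1.4856, 2.9812)
step 3: θ'=4.4812 (R=2.3333) → pose (-2.2249, -0.2831, 4.4812)

(-2.2249, -0.2831, 4.4812)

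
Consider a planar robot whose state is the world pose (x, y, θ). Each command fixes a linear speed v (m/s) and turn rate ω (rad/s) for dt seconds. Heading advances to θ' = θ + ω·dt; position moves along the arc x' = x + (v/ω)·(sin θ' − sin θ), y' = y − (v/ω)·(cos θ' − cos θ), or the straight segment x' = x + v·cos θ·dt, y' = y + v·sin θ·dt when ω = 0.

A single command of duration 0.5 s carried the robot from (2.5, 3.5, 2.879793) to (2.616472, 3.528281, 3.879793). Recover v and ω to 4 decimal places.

v = -0.2500, ω = 2.0000

Δθ = 3.879793 − 2.879793 = 1.000000
ω = Δθ/dt = 1.000000/0.5 = 2.0000
R = Δx/(sin θ' − sin θ) = -0.1250
v = R·ω = -0.1250·2.0000 = -0.2500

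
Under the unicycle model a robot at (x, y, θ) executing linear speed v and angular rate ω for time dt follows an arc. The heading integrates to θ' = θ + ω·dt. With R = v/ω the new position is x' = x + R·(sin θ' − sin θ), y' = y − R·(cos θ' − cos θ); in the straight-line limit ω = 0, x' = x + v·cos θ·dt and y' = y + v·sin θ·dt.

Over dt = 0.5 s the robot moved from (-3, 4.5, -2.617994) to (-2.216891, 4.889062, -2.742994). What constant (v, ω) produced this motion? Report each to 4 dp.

v = -1.7500, ω = -0.2500

Δθ = -2.742994 − -2.617994 = -0.125000
ω = Δθ/dt = -0.125000/0.5 = -0.2500
R = Δx/(sin θ' − sin θ) = 7.0000
v = R·ω = 7.0000·-0.2500 = -1.7500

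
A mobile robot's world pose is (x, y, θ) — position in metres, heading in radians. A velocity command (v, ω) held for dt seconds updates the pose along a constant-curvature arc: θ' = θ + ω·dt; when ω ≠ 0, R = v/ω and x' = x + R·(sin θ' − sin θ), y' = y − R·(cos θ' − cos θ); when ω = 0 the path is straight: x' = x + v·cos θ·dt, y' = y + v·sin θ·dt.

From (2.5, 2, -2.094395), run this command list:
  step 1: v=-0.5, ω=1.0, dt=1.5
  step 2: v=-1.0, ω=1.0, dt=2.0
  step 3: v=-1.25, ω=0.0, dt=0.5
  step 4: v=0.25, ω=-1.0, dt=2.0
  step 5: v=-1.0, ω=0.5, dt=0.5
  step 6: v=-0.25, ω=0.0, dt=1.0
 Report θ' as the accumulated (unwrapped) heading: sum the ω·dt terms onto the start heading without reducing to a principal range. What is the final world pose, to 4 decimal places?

step 1: θ'=-0.5944 (R=-0.5000) → pose (2.3470, 2.6642, -0.5944)
step 2: θ'=1.4056 (R=-1.0000) → pose (0.8006, 2.0002, 1.4056)
step 3: θ'=1.4056 (straight) → pose (0.6978, 1.3837, 1.4056)
step 4: θ'=-0.5944 (R=-0.2500) → pose (1.0844, 1.5497, -0.5944)
step 5: θ'=-0.3444 (R=-2.0000) → pose (0.6397, 1.7753, -0.3444)
step 6: θ'=-0.3444 (straight) → pose (0.4043, 1.8597, -0.3444)

(0.4043, 1.8597, -0.3444)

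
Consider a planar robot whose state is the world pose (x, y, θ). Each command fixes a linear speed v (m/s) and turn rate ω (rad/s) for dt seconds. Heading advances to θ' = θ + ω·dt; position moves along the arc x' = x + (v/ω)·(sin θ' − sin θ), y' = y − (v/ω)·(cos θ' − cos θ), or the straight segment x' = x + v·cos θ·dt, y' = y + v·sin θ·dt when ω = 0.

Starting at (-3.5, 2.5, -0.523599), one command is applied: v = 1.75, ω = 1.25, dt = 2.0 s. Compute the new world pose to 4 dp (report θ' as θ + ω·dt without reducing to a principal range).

(-1.5136, 4.2648, 1.9764)

θ' = -0.5236 + 1.25·2.0 = 1.9764
R = v/ω = 1.75/1.25 = 1.4000
x' = -3.5 + 1.4000·(sin 1.9764 − sin -0.5236) = -1.5136
y' = 2.5 − 1.4000·(cos 1.9764 − cos -0.5236) = 4.2648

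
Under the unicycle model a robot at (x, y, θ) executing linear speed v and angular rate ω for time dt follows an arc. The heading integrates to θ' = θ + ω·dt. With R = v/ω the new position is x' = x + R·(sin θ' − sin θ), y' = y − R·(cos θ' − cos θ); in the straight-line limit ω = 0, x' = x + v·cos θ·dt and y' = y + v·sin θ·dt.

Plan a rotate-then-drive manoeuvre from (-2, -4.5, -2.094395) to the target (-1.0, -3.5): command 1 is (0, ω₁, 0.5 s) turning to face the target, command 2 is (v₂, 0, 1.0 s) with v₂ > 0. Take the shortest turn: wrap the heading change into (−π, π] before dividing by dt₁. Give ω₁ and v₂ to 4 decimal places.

ω₁ = 5.7596, v₂ = 1.4142

heading to target = atan2(-3.5−-4.5, -1−-2) = 0.7854
Δθ = wrap(0.7854 − -2.0944) = 2.8798; ω₁ = Δθ/dt₁ = 5.7596
distance = √((-1−-2)² + (-3.5−-4.5)²) = 1.4142; v₂ = distance/dt₂ = 1.4142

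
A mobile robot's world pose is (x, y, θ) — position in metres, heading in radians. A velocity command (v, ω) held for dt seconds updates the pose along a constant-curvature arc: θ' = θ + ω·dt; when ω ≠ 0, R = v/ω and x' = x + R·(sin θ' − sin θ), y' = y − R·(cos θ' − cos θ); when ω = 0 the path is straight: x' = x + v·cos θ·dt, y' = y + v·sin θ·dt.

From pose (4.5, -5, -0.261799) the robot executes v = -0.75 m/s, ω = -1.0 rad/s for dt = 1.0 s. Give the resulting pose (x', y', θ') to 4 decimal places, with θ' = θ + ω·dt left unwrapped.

θ' = -0.2618 + -1.0·1.0 = -1.2618
R = v/ω = -0.75/-1.0 = 0.7500
x' = 4.5 + 0.7500·(sin -1.2618 − sin -0.2618) = 3.9796
y' = -5 − 0.7500·(cos -1.2618 − cos -0.2618) = -4.5036

(3.9796, -4.5036, -1.2618)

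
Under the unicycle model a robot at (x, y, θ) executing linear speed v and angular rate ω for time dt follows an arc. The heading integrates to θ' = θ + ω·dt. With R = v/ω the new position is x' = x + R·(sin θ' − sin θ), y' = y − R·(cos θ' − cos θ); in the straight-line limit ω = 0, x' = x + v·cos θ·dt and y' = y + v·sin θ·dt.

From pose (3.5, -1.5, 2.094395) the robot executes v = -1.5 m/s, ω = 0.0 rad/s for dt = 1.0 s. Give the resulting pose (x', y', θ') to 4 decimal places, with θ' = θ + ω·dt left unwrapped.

(4.2500, -2.7990, 2.0944)

θ' = 2.0944 + 0.0·1.0 = 2.0944
ω = 0 → straight: x' = 3.5 + -1.5·cos(2.0944)·1.0 = 4.2500
y' = -1.5 + -1.5·sin(2.0944)·1.0 = -2.7990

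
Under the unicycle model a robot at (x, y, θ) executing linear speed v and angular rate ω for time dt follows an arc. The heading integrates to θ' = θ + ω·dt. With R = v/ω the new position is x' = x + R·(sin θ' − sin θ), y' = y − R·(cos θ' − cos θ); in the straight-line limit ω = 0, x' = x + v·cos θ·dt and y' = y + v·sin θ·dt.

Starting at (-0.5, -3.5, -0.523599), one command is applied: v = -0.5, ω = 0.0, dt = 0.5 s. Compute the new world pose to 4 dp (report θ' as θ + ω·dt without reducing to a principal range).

(-0.7165, -3.3750, -0.5236)

θ' = -0.5236 + 0.0·0.5 = -0.5236
ω = 0 → straight: x' = -0.5 + -0.5·cos(-0.5236)·0.5 = -0.7165
y' = -3.5 + -0.5·sin(-0.5236)·0.5 = -3.3750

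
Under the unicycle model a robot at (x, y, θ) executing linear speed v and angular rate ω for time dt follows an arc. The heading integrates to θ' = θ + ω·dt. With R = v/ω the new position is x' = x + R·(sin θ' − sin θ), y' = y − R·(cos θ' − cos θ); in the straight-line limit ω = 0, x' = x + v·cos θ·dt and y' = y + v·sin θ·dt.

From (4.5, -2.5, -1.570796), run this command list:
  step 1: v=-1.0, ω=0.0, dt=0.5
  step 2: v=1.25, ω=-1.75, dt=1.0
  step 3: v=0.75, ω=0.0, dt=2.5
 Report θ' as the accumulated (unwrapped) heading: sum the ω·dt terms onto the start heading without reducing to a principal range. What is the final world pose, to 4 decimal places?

step 1: θ'=-1.5708 (straight) → pose (4.5000, -2.0000, -1.5708)
step 2: θ'=-3.3208 (R=-0.7143) → pose (3.6584, -2.7028, -3.3208)
step 3: θ'=-3.3208 (straight) → pose (1.8134, -2.3686, -3.3208)

(1.8134, -2.3686, -3.3208)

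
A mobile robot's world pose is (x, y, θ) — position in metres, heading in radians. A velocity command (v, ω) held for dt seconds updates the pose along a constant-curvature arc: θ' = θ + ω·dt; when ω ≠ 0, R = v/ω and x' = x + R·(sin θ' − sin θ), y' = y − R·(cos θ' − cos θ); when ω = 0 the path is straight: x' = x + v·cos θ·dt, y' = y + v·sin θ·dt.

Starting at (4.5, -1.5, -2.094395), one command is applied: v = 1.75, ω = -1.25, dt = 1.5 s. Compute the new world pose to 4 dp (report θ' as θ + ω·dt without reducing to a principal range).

θ' = -2.0944 + -1.25·1.5 = -3.9694
R = v/ω = 1.75/-1.25 = -1.4000
x' = 4.5 + -1.4000·(sin -3.9694 − sin -2.0944) = 2.2565
y' = -1.5 − -1.4000·(cos -3.9694 − cos -2.0944) = -1.7471

(2.2565, -1.7471, -3.9694)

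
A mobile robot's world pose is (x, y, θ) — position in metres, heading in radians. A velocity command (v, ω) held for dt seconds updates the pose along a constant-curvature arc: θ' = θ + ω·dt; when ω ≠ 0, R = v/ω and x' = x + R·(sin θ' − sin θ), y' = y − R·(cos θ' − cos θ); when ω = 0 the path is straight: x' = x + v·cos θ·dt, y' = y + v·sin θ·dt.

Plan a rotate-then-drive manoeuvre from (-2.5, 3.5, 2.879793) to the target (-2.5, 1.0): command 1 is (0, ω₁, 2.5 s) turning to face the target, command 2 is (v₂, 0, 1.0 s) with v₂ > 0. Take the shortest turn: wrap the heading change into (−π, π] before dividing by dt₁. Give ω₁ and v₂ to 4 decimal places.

ω₁ = 0.7330, v₂ = 2.5000

heading to target = atan2(1−3.5, -2.5−-2.5) = -1.5708
Δθ = wrap(-1.5708 − 2.8798) = 1.8326; ω₁ = Δθ/dt₁ = 0.7330
distance = √((-2.5−-2.5)² + (1−3.5)²) = 2.5000; v₂ = distance/dt₂ = 2.5000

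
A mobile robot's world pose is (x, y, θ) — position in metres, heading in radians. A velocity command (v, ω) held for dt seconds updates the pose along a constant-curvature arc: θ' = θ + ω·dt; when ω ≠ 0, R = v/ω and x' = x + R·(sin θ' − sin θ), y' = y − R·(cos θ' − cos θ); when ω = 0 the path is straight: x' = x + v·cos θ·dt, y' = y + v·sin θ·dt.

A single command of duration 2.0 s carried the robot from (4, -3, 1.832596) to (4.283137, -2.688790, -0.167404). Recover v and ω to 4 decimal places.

Δθ = -0.167404 − 1.832596 = -2.000000
ω = Δθ/dt = -2.000000/2.0 = -1.0000
R = −Δy/(cos θ' − cos θ) = -0.2500
v = R·ω = -0.2500·-1.0000 = 0.2500

v = 0.2500, ω = -1.0000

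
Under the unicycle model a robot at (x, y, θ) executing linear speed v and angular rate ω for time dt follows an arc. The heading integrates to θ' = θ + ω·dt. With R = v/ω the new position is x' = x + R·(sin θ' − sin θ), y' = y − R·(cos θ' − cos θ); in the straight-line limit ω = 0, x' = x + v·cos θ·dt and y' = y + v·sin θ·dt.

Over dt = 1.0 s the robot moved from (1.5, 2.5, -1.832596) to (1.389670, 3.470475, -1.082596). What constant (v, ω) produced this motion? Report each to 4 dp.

v = -1.0000, ω = 0.7500

Δθ = -1.082596 − -1.832596 = 0.750000
ω = Δθ/dt = 0.750000/1.0 = 0.7500
R = −Δy/(cos θ' − cos θ) = -1.3333
v = R·ω = -1.3333·0.7500 = -1.0000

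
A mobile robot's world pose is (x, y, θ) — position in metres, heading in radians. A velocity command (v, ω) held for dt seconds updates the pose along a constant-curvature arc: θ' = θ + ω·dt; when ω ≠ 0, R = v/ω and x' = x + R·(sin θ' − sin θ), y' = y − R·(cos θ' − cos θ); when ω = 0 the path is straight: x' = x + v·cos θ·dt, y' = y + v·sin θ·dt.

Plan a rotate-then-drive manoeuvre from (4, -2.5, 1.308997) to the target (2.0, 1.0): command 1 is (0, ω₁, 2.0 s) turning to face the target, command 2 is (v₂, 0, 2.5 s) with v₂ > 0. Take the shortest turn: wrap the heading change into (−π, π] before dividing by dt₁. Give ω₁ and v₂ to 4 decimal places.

ω₁ = 0.3905, v₂ = 1.6125

heading to target = atan2(1−-2.5, 2−4) = 2.0899
Δθ = wrap(2.0899 − 1.3090) = 0.7809; ω₁ = Δθ/dt₁ = 0.3905
distance = √((2−4)² + (1−-2.5)²) = 4.0311; v₂ = distance/dt₂ = 1.6125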